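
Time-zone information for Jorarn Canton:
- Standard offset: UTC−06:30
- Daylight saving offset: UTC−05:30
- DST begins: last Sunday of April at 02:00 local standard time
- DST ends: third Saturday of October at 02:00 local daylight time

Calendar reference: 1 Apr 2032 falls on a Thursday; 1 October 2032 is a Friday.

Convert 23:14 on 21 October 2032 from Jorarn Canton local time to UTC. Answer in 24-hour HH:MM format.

05:44

1 April 2032 is a Thursday, so Sundays fall on 4, 11, 18, 25; the last is April 25.
1 October 2032 is a Friday, so the first Saturday is October 2 and the third is October 16.
21 October 2032 is outside the daylight-saving period (25 April – 16 October), so Jorarn Canton is on standard time, UTC−06:30.
23:14 local + 6h30m = 05:44 UTC (rolling into the next day, 22 October 2032).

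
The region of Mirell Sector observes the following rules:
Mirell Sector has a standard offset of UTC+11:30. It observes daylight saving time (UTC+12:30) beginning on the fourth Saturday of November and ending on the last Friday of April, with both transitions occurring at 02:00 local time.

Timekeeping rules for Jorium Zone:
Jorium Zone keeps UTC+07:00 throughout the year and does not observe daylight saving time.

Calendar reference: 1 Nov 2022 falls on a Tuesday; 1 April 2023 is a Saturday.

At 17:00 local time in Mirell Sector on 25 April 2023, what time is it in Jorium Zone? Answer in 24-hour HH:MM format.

11:30

1 November 2022 is a Tuesday, so the first Saturday is November 5 and the fourth is November 26.
1 April 2023 is a Saturday, so Fridays fall on 7, 14, 21, 28; the last is April 28.
Daylight saving runs 26 November 2022 – 28 April 2023; 25 April 2023 is inside that window, so Mirell Sector is at UTC+12:30.
17:00 Mirell Sector − 12h30m = 04:30 UTC.
Jorium Zone has no daylight saving, so its offset is UTC+07:00 year-round.
04:30 UTC + 7h = 11:30 Jorium Zone.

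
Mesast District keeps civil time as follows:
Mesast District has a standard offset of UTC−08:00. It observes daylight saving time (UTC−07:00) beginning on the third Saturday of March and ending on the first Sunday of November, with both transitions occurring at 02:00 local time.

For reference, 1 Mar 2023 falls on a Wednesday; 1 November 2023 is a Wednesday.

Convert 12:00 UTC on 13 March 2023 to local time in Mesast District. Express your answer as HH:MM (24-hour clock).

1 March 2023 is a Wednesday, so the first Saturday is March 4 and the third is March 18.
1 November 2023 is a Wednesday, so the first Sunday is November 5.
At the standard offset (UTC−08:00), 12:00 UTC − 8h = 04:00 Mesast District standard time.
The standard-time date in Mesast District, 13 March 2023, does not fall between 18 March and 5 November, so daylight saving is not in effect and Mesast District is at UTC−08:00.
12:00 UTC − 8h = 04:00 local.

04:00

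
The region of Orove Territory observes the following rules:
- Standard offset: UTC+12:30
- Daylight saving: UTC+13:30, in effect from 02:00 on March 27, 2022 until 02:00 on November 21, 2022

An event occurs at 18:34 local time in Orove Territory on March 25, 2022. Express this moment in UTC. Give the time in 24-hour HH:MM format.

06:04

March 25, 2022 is outside the daylight-saving period (27 March – 21 November), so Orove Territory is on standard time, UTC+12:30.
18:34 local − 12h30m = 06:04 UTC.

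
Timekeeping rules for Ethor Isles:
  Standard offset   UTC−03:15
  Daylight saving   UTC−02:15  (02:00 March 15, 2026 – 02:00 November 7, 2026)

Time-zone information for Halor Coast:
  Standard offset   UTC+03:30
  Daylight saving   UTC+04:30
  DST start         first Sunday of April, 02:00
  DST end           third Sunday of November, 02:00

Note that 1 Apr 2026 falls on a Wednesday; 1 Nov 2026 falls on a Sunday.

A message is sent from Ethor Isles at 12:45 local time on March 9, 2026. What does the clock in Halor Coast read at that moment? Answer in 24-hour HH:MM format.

Daylight saving runs 15 March – 7 November; March 9, 2026 is outside that window, so Ethor Isles is on standard time at UTC−03:15.
12:45 Ethor Isles + 3h15m = 16:00 UTC.
1 April 2026 is a Wednesday, so the first Sunday is April 5.
1 November 2026 is a Sunday, so the first Sunday is November 1 and the third is November 15.
At the standard offset (UTC+03:30), 16:00 UTC + 3h30m = 19:30 Halor Coast standard time.
The standard-time date in Halor Coast, March 9, 2026, is outside the daylight-saving period (5 April – 15 November), so Halor Coast is on standard time, UTC+03:30.
16:00 UTC + 3h30m = 19:30 Halor Coast.

19:30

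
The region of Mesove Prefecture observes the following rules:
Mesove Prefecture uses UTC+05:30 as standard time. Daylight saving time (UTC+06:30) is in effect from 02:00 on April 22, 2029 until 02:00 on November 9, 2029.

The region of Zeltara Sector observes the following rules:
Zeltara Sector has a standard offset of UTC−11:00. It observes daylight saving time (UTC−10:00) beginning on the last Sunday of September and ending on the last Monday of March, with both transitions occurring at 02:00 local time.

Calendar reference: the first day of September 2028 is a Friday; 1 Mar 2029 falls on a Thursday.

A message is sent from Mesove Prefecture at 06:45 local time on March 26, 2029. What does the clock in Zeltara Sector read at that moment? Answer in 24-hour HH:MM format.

March 26, 2029 does not fall between 22 April and 9 November, so daylight saving is not in effect and Mesove Prefecture is at UTC+05:30.
06:45 Mesove Prefecture − 5h30m = 01:15 UTC.
1 September 2028 is a Friday, so Sundays fall on 3, 10, 17, 24; the last is September 24.
1 March 2029 is a Thursday, so Mondays fall on 5, 12, 19, 26; the last is March 26.
At the standard offset (UTC−11:00), 01:15 UTC − 11h = 14:15 Zeltara Sector standard time (rolling into the previous day, 25 March 2029).
Daylight saving runs 24 September 2028 – 26 March 2029; the standard-time date in Zeltara Sector, March 25, 2029, is inside that window, so Zeltara Sector is at UTC−10:00.
01:15 UTC − 10h = 15:15 Zeltara Sector (rolling into the previous day, 25 March 2029).

15:15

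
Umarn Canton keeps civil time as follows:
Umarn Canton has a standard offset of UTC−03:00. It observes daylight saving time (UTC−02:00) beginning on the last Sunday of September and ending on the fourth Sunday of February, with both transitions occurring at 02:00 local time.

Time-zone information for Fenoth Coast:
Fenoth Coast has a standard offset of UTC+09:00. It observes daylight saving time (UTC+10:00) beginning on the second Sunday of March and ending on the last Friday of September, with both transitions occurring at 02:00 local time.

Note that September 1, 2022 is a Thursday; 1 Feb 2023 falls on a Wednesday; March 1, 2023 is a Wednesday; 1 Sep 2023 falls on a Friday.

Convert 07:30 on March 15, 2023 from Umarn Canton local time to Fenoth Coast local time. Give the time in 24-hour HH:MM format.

20:30

1 September 2022 is a Thursday, so Sundays fall on 4, 11, 18, 25; the last is September 25.
1 February 2023 is a Wednesday, so the first Sunday is February 5 and the fourth is February 26.
March 15, 2023 does not fall between 25 September 2022 and 26 February 2023, so daylight saving is not in effect and Umarn Canton is at UTC−03:00.
07:30 Umarn Canton + 3h = 10:30 UTC.
1 March 2023 is a Wednesday, so the first Sunday is March 5 and the second is March 12.
1 September 2023 is a Friday, so Fridays fall on 1, 8, 15, 22, 29; the last is September 29.
At the standard offset (UTC+09:00), 10:30 UTC + 9h = 19:30 Fenoth Coast standard time.
The standard-time date in Fenoth Coast, March 15, 2023, falls between 12 March and 29 September, so daylight saving is in effect and Fenoth Coast is at UTC+10:00.
10:30 UTC + 10h = 20:30 Fenoth Coast.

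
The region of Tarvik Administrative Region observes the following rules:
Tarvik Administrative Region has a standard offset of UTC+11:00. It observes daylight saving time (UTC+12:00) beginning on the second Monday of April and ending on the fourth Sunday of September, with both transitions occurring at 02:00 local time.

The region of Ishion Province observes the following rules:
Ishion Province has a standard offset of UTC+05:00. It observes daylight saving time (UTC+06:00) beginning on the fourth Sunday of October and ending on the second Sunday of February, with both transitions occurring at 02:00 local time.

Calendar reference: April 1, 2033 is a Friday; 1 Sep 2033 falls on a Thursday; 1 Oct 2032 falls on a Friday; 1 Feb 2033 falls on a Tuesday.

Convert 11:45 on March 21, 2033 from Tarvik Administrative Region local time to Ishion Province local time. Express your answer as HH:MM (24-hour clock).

05:45

1 April 2033 is a Friday, so the first Monday is April 4 and the second is April 11.
1 September 2033 is a Thursday, so the first Sunday is September 4 and the fourth is September 25.
March 21, 2033 does not fall between 11 April and 25 September, so daylight saving is not in effect and Tarvik Administrative Region is at UTC+11:00.
11:45 Tarvik Administrative Region − 11h = 00:45 UTC.
1 October 2032 is a Friday, so the first Sunday is October 3 and the fourth is October 24.
1 February 2033 is a Tuesday, so the first Sunday is February 6 and the second is February 13.
At the standard offset (UTC+05:00), 00:45 UTC + 5h = 05:45 Ishion Province standard time.
Daylight saving runs 24 October 2032 – 13 February 2033; the standard-time date in Ishion Province, March 21, 2033, is outside that window, so Ishion Province is on standard time at UTC+05:00.
00:45 UTC + 5h = 05:45 Ishion Province.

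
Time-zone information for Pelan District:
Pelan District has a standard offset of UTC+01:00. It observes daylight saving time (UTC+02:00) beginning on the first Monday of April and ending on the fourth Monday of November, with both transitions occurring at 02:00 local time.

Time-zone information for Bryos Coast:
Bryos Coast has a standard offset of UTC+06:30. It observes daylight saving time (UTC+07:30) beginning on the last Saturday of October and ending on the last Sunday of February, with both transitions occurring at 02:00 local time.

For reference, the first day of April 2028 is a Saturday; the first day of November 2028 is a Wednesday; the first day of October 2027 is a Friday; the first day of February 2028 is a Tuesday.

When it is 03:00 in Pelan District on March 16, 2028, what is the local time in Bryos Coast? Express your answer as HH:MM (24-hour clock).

1 April 2028 is a Saturday, so the first Monday is April 3.
1 November 2028 is a Wednesday, so the first Monday is November 6 and the fourth is November 27.
March 16, 2028 is outside the daylight-saving period (3 April – 27 November), so Pelan District is on standard time, UTC+01:00.
03:00 Pelan District − 1h = 02:00 UTC.
1 October 2027 is a Friday, so Saturdays fall on 2, 9, 16, 23, 30; the last is October 30.
1 February 2028 is a Tuesday, so Sundays fall on 6, 13, 20, 27; the last is February 27.
At the standard offset (UTC+06:30), 02:00 UTC + 6h30m = 08:30 Bryos Coast standard time.
Daylight saving runs 30 October 2027 – 27 February 2028; the standard-time date in Bryos Coast, March 16, 2028, is outside that window, so Bryos Coast is on standard time at UTC+06:30.
02:00 UTC + 6h30m = 08:30 Bryos Coast.

08:30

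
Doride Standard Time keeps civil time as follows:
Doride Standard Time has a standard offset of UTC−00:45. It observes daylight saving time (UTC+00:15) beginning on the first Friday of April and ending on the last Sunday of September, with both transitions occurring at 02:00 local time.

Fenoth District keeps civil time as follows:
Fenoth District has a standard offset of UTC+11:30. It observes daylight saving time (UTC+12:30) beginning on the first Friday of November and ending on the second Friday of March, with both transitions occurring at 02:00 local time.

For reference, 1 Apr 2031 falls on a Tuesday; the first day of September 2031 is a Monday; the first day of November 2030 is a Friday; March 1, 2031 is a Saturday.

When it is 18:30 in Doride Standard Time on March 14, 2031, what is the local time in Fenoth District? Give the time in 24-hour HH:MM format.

1 April 2031 is a Tuesday, so the first Friday is April 4.
1 September 2031 is a Monday, so Sundays fall on 7, 14, 21, 28; the last is September 28.
March 14, 2031 does not fall between 4 April and 28 September, so daylight saving is not in effect and Doride Standard Time is at UTC−00:45.
18:30 Doride Standard Time + 0h45m = 19:15 UTC.
1 November 2030 is a Friday, so the first Friday is November 1.
1 March 2031 is a Saturday, so the first Friday is March 7 and the second is March 14.
At the standard offset (UTC+11:30), 19:15 UTC + 11h30m = 06:45 Fenoth District standard time (rolling into the next day, 15 March 2031).
The standard-time date in Fenoth District, March 15, 2031, is outside the daylight-saving period (1 November 2030 – 14 March 2031), so Fenoth District is on standard time, UTC+11:30.
19:15 UTC + 11h30m = 06:45 Fenoth District (rolling into the next day, 15 March 2031).

06:45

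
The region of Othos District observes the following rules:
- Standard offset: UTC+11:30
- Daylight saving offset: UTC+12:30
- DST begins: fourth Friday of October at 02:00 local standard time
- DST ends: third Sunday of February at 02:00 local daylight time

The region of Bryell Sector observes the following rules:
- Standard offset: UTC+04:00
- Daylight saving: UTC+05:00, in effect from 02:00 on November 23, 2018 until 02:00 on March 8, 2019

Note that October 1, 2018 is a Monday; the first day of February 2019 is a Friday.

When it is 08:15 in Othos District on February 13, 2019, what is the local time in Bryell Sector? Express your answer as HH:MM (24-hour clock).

1 October 2018 is a Monday, so the first Friday is October 5 and the fourth is October 26.
1 February 2019 is a Friday, so the first Sunday is February 3 and the third is February 17.
February 13, 2019 falls between 26 October 2018 and 17 February 2019, so daylight saving is in effect and Othos District is at UTC+12:30.
08:15 Othos District − 12h30m = 19:45 UTC (rolling into the previous day, 12 February 2019).
At the standard offset (UTC+04:00), 19:45 UTC + 4h = 23:45 Bryell Sector standard time.
The standard-time date in Bryell Sector, February 12, 2019, falls between 23 November 2018 and 8 March 2019, so daylight saving is in effect and Bryell Sector is at UTC+05:00.
19:45 UTC + 5h = 00:45 Bryell Sector (rolling into the next day, 13 February 2019).

00:45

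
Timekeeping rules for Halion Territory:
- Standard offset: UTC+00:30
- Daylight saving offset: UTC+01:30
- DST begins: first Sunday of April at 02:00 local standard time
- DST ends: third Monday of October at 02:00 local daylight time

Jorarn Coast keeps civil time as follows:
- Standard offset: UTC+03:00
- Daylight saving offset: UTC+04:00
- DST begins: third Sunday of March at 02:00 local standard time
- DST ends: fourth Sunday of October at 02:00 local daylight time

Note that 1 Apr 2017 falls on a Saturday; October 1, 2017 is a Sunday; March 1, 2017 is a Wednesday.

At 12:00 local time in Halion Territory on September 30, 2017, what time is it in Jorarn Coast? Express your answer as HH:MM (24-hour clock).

1 April 2017 is a Saturday, so the first Sunday is April 2.
1 October 2017 is a Sunday, so the first Monday is October 2 and the third is October 16.
September 30, 2017 falls between 2 April and 16 October, so daylight saving is in effect and Halion Territory is at UTC+01:30.
12:00 Halion Territory − 1h30m = 10:30 UTC.
1 March 2017 is a Wednesday, so the first Sunday is March 5 and the third is March 19.
1 October 2017 is a Sunday, so the first Sunday is October 1 and the fourth is October 22.
At the standard offset (UTC+03:00), 10:30 UTC + 3h = 13:30 Jorarn Coast standard time.
The standard-time date in Jorarn Coast, September 30, 2017, lies within the daylight-saving period (19 March – 22 October), so Jorarn Coast is on daylight time, UTC+04:00.
10:30 UTC + 4h = 14:30 Jorarn Coast.

14:30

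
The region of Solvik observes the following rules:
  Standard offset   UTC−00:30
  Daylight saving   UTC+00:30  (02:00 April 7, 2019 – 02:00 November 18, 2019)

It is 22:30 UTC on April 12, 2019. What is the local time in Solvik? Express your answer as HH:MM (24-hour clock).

23:00

At the standard offset (UTC−00:30), 22:30 UTC − 0h30m = 22:00 Solvik standard time.
The standard-time date in Solvik, April 12, 2019, lies within the daylight-saving period (7 April – 18 November), so Solvik is on daylight time, UTC+00:30.
22:30 UTC + 0h30m = 23:00 local.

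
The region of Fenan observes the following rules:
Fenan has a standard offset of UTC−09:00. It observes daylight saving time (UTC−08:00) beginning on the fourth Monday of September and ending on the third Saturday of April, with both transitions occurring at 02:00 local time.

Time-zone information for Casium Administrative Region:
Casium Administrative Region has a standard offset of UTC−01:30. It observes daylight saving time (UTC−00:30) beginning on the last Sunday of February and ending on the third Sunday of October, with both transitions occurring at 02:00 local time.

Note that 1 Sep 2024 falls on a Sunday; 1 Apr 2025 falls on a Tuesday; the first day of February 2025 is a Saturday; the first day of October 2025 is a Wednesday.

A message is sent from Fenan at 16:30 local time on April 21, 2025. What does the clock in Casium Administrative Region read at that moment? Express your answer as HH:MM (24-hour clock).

1 September 2024 is a Sunday, so the first Monday is September 2 and the fourth is September 23.
1 April 2025 is a Tuesday, so the first Saturday is April 5 and the third is April 19.
April 21, 2025 does not fall between 23 September 2024 and 19 April 2025, so daylight saving is not in effect and Fenan is at UTC−09:00.
16:30 Fenan + 9h = 01:30 UTC (rolling into the next day, 22 April 2025).
1 February 2025 is a Saturday, so Sundays fall on 2, 9, 16, 23; the last is February 23.
1 October 2025 is a Wednesday, so the first Sunday is October 5 and the third is October 19.
At the standard offset (UTC−01:30), 01:30 UTC − 1h30m = 00:00 Casium Administrative Region standard time.
Daylight saving runs 23 February – 19 October; the standard-time date in Casium Administrative Region, April 22, 2025, is inside that window, so Casium Administrative Region is at UTC−00:30.
01:30 UTC − 0h30m = 01:00 Casium Administrative Region.

01:00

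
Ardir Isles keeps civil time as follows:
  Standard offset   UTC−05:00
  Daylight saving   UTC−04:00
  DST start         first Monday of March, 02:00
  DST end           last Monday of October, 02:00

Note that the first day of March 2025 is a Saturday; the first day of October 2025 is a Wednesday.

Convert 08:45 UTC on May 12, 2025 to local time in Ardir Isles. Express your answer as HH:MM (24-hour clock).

04:45

1 March 2025 is a Saturday, so the first Monday is March 3.
1 October 2025 is a Wednesday, so Mondays fall on 6, 13, 20, 27; the last is October 27.
At the standard offset (UTC−05:00), 08:45 UTC − 5h = 03:45 Ardir Isles standard time.
Daylight saving runs 3 March – 27 October; the standard-time date in Ardir Isles, May 12, 2025, is inside that window, so Ardir Isles is at UTC−04:00.
08:45 UTC − 4h = 04:45 local.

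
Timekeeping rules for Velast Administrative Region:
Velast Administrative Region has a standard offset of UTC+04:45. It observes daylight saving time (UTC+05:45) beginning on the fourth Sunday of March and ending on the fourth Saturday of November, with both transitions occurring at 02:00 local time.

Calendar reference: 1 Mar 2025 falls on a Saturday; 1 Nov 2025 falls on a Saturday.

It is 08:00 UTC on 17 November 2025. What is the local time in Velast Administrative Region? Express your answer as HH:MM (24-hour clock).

13:45

1 March 2025 is a Saturday, so the first Sunday is March 2 and the fourth is March 23.
1 November 2025 is a Saturday, so the first Saturday is November 1 and the fourth is November 22.
At the standard offset (UTC+04:45), 08:00 UTC + 4h45m = 12:45 Velast Administrative Region standard time.
The standard-time date in Velast Administrative Region, 17 November 2025, falls between 23 March and 22 November, so daylight saving is in effect and Velast Administrative Region is at UTC+05:45.
08:00 UTC + 5h45m = 13:45 local.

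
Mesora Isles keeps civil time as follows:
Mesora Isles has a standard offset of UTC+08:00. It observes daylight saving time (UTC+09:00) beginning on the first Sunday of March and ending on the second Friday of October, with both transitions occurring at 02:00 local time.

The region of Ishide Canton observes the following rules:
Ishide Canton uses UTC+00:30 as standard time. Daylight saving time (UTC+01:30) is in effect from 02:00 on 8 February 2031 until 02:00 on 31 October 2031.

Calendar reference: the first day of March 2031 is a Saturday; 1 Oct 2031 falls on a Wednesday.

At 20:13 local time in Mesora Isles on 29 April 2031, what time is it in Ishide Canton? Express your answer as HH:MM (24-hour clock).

12:43

1 March 2031 is a Saturday, so the first Sunday is March 2.
1 October 2031 is a Wednesday, so the first Friday is October 3 and the second is October 10.
29 April 2031 falls between 2 March and 10 October, so daylight saving is in effect and Mesora Isles is at UTC+09:00.
20:13 Mesora Isles − 9h = 11:13 UTC.
At the standard offset (UTC+00:30), 11:13 UTC + 0h30m = 11:43 Ishide Canton standard time.
Daylight saving runs 8 February – 31 October; the standard-time date in Ishide Canton, 29 April 2031, is inside that window, so Ishide Canton is at UTC+01:30.
11:13 UTC + 1h30m = 12:43 Ishide Canton.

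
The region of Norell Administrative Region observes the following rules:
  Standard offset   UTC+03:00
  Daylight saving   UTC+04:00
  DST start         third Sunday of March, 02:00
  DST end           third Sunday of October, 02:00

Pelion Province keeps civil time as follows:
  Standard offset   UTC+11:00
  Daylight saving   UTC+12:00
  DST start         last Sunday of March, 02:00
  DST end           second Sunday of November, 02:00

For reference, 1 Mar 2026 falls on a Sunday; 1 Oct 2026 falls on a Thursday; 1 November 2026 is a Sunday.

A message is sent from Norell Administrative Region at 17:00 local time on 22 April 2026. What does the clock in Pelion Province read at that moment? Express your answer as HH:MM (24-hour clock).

1 March 2026 is a Sunday, so the first Sunday is March 1 and the third is March 15.
1 October 2026 is a Thursday, so the first Sunday is October 4 and the third is October 18.
22 April 2026 lies within the daylight-saving period (15 March – 18 October), so Norell Administrative Region is on daylight time, UTC+04:00.
17:00 Norell Administrative Region − 4h = 13:00 UTC.
1 March 2026 is a Sunday, so Sundays fall on 1, 8, 15, 22, 29; the last is March 29.
1 November 2026 is a Sunday, so the first Sunday is November 1 and the second is November 8.
At the standard offset (UTC+11:00), 13:00 UTC + 11h = 00:00 Pelion Province standard time (rolling into the next day, 23 April 2026).
Daylight saving runs 29 March – 8 November; the standard-time date in Pelion Province, 23 April 2026, is inside that window, so Pelion Province is at UTC+12:00.
13:00 UTC + 12h = 01:00 Pelion Province (rolling into the next day, 23 April 2026).

01:00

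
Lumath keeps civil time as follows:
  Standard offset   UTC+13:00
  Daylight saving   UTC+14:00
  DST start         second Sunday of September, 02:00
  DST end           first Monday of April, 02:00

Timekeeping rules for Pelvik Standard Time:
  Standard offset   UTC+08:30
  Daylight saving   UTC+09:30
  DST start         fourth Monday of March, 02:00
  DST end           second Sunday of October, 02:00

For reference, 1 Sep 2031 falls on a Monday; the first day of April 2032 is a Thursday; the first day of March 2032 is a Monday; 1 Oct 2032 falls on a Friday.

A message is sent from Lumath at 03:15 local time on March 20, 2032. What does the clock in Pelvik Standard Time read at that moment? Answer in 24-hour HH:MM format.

1 September 2031 is a Monday, so the first Sunday is September 7 and the second is September 14.
1 April 2032 is a Thursday, so the first Monday is April 5.
March 20, 2032 falls between 14 September 2031 and 5 April 2032, so daylight saving is in effect and Lumath is at UTC+14:00.
03:15 Lumath − 14h = 13:15 UTC (rolling into the previous day, 19 March 2032).
1 March 2032 is a Monday, so the first Monday is March 1 and the fourth is March 22.
1 October 2032 is a Friday, so the first Sunday is October 3 and the second is October 10.
At the standard offset (UTC+08:30), 13:15 UTC + 8h30m = 21:45 Pelvik Standard Time standard time.
The standard-time date in Pelvik Standard Time, March 19, 2032, is outside the daylight-saving period (22 March – 10 October), so Pelvik Standard Time is on standard time, UTC+08:30.
13:15 UTC + 8h30m = 21:45 Pelvik Standard Time.

21:45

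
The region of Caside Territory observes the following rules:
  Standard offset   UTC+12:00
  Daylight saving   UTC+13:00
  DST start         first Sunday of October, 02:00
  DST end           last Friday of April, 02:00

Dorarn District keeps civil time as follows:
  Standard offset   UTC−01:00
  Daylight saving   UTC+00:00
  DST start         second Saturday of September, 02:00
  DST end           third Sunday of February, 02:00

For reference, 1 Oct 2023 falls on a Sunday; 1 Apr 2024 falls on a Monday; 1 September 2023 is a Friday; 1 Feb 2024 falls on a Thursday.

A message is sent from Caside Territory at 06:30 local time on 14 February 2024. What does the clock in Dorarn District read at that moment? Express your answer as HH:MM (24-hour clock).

17:30

1 October 2023 is a Sunday, so the first Sunday is October 1.
1 April 2024 is a Monday, so Fridays fall on 5, 12, 19, 26; the last is April 26.
14 February 2024 lies within the daylight-saving period (1 October 2023 – 26 April 2024), so Caside Territory is on daylight time, UTC+13:00.
06:30 Caside Territory − 13h = 17:30 UTC (rolling into the previous day, 13 February 2024).
1 September 2023 is a Friday, so the first Saturday is September 2 and the second is September 9.
1 February 2024 is a Thursday, so the first Sunday is February 4 and the third is February 18.
At the standard offset (UTC−01:00), 17:30 UTC − 1h = 16:30 Dorarn District standard time.
Daylight saving runs 9 September 2023 – 18 February 2024; the standard-time date in Dorarn District, 13 February 2024, is inside that window, so Dorarn District is at UTC+00:00.
17:30 UTC + 0h = 17:30 Dorarn District.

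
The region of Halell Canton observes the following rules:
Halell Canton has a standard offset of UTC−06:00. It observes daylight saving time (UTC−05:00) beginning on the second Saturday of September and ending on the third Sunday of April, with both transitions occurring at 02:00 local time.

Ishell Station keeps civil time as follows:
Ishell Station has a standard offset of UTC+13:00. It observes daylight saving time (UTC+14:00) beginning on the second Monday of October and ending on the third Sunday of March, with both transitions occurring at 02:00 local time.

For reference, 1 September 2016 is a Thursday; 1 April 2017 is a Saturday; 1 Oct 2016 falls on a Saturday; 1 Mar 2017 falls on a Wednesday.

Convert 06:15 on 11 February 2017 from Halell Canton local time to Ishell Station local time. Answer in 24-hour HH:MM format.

1 September 2016 is a Thursday, so the first Saturday is September 3 and the second is September 10.
1 April 2017 is a Saturday, so the first Sunday is April 2 and the third is April 16.
11 February 2017 falls between 10 September 2016 and 16 April 2017, so daylight saving is in effect and Halell Canton is at UTC−05:00.
06:15 Halell Canton + 5h = 11:15 UTC.
1 October 2016 is a Saturday, so the first Monday is October 3 and the second is October 10.
1 March 2017 is a Wednesday, so the first Sunday is March 5 and the third is March 19.
At the standard offset (UTC+13:00), 11:15 UTC + 13h = 00:15 Ishell Station standard time (rolling into the next day, 12 February 2017).
The standard-time date in Ishell Station, 12 February 2017, falls between 10 October 2016 and 19 March 2017, so daylight saving is in effect and Ishell Station is at UTC+14:00.
11:15 UTC + 14h = 01:15 Ishell Station (rolling into the next day, 12 February 2017).

01:15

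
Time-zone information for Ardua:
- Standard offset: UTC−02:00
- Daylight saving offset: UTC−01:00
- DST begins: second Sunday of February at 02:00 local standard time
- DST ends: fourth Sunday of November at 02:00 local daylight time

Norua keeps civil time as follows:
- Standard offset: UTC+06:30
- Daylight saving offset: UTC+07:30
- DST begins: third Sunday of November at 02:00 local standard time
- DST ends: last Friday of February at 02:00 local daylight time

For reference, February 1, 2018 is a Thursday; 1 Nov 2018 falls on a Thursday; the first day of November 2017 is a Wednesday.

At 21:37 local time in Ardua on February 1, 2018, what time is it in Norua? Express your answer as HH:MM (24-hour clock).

07:07

1 February 2018 is a Thursday, so the first Sunday is February 4 and the second is February 11.
1 November 2018 is a Thursday, so the first Sunday is November 4 and the fourth is November 25.
Daylight saving runs 11 February – 25 November; February 1, 2018 is outside that window, so Ardua is on standard time at UTC−02:00.
21:37 Ardua + 2h = 23:37 UTC.
1 November 2017 is a Wednesday, so the first Sunday is November 5 and the third is November 19.
1 February 2018 is a Thursday, so Fridays fall on 2, 9, 16, 23; the last is February 23.
At the standard offset (UTC+06:30), 23:37 UTC + 6h30m = 06:07 Norua standard time (rolling into the next day, 2 February 2018).
Daylight saving runs 19 November 2017 – 23 February 2018; the standard-time date in Norua, February 2, 2018, is inside that window, so Norua is at UTC+07:30.
23:37 UTC + 7h30m = 07:07 Norua (rolling into the next day, 2 February 2018).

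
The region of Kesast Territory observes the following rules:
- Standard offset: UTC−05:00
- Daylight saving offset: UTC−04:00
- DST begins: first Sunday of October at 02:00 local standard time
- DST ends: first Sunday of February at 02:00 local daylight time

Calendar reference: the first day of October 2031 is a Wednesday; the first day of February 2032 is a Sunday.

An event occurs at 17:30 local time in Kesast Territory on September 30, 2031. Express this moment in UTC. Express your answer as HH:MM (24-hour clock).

22:30

1 October 2031 is a Wednesday, so the first Sunday is October 5.
1 February 2032 is a Sunday, so the first Sunday is February 1.
September 30, 2031 does not fall between 5 October 2031 and 1 February 2032, so daylight saving is not in effect and Kesast Territory is at UTC−05:00.
17:30 local + 5h = 22:30 UTC.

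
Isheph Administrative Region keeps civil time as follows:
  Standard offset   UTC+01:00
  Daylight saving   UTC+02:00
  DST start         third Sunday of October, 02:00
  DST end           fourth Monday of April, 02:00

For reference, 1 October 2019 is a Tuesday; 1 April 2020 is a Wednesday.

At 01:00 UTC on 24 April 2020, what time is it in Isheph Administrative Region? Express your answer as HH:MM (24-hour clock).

1 October 2019 is a Tuesday, so the first Sunday is October 6 and the third is October 20.
1 April 2020 is a Wednesday, so the first Monday is April 6 and the fourth is April 27.
At the standard offset (UTC+01:00), 01:00 UTC + 1h = 02:00 Isheph Administrative Region standard time.
Daylight saving runs 20 October 2019 – 27 April 2020; the standard-time date in Isheph Administrative Region, 24 April 2020, is inside that window, so Isheph Administrative Region is at UTC+02:00.
01:00 UTC + 2h = 03:00 local.

03:00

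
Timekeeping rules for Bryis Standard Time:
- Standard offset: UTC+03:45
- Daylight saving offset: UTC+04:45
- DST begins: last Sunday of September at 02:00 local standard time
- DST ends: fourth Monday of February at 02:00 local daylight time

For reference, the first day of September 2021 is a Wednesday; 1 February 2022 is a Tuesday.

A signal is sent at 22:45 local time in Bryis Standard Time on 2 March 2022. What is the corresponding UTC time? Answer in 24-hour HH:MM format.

1 September 2021 is a Wednesday, so Sundays fall on 5, 12, 19, 26; the last is September 26.
1 February 2022 is a Tuesday, so the first Monday is February 7 and the fourth is February 28.
2 March 2022 is outside the daylight-saving period (26 September 2021 – 28 February 2022), so Bryis Standard Time is on standard time, UTC+03:45.
22:45 local − 3h45m = 19:00 UTC.

19:00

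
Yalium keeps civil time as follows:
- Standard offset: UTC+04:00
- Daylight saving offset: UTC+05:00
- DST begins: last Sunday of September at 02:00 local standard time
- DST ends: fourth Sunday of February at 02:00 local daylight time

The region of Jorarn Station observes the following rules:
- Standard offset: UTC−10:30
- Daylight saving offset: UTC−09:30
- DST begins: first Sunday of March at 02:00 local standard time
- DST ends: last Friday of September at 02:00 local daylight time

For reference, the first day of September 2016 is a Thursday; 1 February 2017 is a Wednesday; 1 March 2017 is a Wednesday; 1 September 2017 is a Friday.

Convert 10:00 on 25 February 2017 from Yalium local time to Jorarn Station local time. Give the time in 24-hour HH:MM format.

1 September 2016 is a Thursday, so Sundays fall on 4, 11, 18, 25; the last is September 25.
1 February 2017 is a Wednesday, so the first Sunday is February 5 and the fourth is February 26.
25 February 2017 lies within the daylight-saving period (25 September 2016 – 26 February 2017), so Yalium is on daylight time, UTC+05:00.
10:00 Yalium − 5h = 05:00 UTC.
1 March 2017 is a Wednesday, so the first Sunday is March 5.
1 September 2017 is a Friday, so Fridays fall on 1, 8, 15, 22, 29; the last is September 29.
At the standard offset (UTC−10:30), 05:00 UTC − 10h30m = 18:30 Jorarn Station standard time (rolling into the previous day, 24 February 2017).
The standard-time date in Jorarn Station, 24 February 2017, is outside the daylight-saving period (5 March – 29 September), so Jorarn Station is on standard time, UTC−10:30.
05:00 UTC − 10h30m = 18:30 Jorarn Station (rolling into the previous day, 24 February 2017).

18:30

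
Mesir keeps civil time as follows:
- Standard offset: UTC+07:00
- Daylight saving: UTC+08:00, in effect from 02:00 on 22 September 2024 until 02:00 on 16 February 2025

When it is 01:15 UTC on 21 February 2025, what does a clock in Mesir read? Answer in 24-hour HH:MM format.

08:15

At the standard offset (UTC+07:00), 01:15 UTC + 7h = 08:15 Mesir standard time.
Daylight saving runs 22 September 2024 – 16 February 2025; the standard-time date in Mesir, 21 February 2025, is outside that window, so Mesir is on standard time at UTC+07:00.
01:15 UTC + 7h = 08:15 local.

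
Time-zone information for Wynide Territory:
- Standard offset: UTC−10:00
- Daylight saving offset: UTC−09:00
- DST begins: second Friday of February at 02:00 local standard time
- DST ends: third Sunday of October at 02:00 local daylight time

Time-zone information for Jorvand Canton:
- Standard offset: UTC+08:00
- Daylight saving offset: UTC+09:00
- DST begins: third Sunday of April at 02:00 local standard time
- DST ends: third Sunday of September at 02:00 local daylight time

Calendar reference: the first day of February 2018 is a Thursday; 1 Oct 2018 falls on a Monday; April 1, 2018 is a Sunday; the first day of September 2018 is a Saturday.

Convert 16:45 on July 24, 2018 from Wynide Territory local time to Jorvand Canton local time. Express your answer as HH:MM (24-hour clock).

10:45

1 February 2018 is a Thursday, so the first Friday is February 2 and the second is February 9.
1 October 2018 is a Monday, so the first Sunday is October 7 and the third is October 21.
Daylight saving runs 9 February – 21 October; July 24, 2018 is inside that window, so Wynide Territory is at UTC−09:00.
16:45 Wynide Territory + 9h = 01:45 UTC (rolling into the next day, 25 July 2018).
1 April 2018 is a Sunday, so the first Sunday is April 1 and the third is April 15.
1 September 2018 is a Saturday, so the first Sunday is September 2 and the third is September 16.
At the standard offset (UTC+08:00), 01:45 UTC + 8h = 09:45 Jorvand Canton standard time.
The standard-time date in Jorvand Canton, July 25, 2018, lies within the daylight-saving period (15 April – 16 September), so Jorvand Canton is on daylight time, UTC+09:00.
01:45 UTC + 9h = 10:45 Jorvand Canton.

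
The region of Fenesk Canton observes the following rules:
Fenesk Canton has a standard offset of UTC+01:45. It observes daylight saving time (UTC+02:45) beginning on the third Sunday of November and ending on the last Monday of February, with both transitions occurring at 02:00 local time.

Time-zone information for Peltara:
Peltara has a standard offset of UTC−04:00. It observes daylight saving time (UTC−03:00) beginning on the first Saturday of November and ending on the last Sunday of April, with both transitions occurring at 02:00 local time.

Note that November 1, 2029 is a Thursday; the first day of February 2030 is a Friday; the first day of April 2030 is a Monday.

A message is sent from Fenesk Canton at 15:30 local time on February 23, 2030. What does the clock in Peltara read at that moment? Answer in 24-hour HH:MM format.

09:45

1 November 2029 is a Thursday, so the first Sunday is November 4 and the third is November 18.
1 February 2030 is a Friday, so Mondays fall on 4, 11, 18, 25; the last is February 25.
Daylight saving runs 18 November 2029 – 25 February 2030; February 23, 2030 is inside that window, so Fenesk Canton is at UTC+02:45.
15:30 Fenesk Canton − 2h45m = 12:45 UTC.
1 November 2029 is a Thursday, so the first Saturday is November 3.
1 April 2030 is a Monday, so Sundays fall on 7, 14, 21, 28; the last is April 28.
At the standard offset (UTC−04:00), 12:45 UTC − 4h = 08:45 Peltara standard time.
Daylight saving runs 3 November 2029 – 28 April 2030; the standard-time date in Peltara, February 23, 2030, is inside that window, so Peltara is at UTC−03:00.
12:45 UTC − 3h = 09:45 Peltara.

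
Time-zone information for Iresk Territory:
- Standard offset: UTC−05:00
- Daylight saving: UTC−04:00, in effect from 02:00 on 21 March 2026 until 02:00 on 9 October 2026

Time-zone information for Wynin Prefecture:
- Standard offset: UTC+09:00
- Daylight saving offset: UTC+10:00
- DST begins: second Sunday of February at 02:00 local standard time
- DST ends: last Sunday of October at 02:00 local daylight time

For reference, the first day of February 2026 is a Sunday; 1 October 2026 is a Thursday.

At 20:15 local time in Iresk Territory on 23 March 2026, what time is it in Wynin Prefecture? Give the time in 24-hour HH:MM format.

10:15

23 March 2026 lies within the daylight-saving period (21 March – 9 October), so Iresk Territory is on daylight time, UTC−04:00.
20:15 Iresk Territory + 4h = 00:15 UTC (rolling into the next day, 24 March 2026).
1 February 2026 is a Sunday, so the first Sunday is February 1 and the second is February 8.
1 October 2026 is a Thursday, so Sundays fall on 4, 11, 18, 25; the last is October 25.
At the standard offset (UTC+09:00), 00:15 UTC + 9h = 09:15 Wynin Prefecture standard time.
The standard-time date in Wynin Prefecture, 24 March 2026, lies within the daylight-saving period (8 February – 25 October), so Wynin Prefecture is on daylight time, UTC+10:00.
00:15 UTC + 10h = 10:15 Wynin Prefecture.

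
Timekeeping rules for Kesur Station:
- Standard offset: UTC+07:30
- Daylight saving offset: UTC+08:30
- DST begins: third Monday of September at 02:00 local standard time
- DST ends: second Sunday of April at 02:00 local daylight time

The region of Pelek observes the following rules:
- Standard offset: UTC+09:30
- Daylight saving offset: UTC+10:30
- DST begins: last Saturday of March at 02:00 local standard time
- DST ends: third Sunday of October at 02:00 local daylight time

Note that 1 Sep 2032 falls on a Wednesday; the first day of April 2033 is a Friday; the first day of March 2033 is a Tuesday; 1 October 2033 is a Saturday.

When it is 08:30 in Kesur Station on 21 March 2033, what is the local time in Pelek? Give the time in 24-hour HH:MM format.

1 September 2032 is a Wednesday, so the first Monday is September 6 and the third is September 20.
1 April 2033 is a Friday, so the first Sunday is April 3 and the second is April 10.
21 March 2033 lies within the daylight-saving period (20 September 2032 – 10 April 2033), so Kesur Station is on daylight time, UTC+08:30.
08:30 Kesur Station − 8h30m = 00:00 UTC.
1 March 2033 is a Tuesday, so Saturdays fall on 5, 12, 19, 26; the last is March 26.
1 October 2033 is a Saturday, so the first Sunday is October 2 and the third is October 16.
At the standard offset (UTC+09:30), 00:00 UTC + 9h30m = 09:30 Pelek standard time.
The standard-time date in Pelek, 21 March 2033, does not fall between 26 March and 16 October, so daylight saving is not in effect and Pelek is at UTC+09:30.
00:00 UTC + 9h30m = 09:30 Pelek.

09:30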